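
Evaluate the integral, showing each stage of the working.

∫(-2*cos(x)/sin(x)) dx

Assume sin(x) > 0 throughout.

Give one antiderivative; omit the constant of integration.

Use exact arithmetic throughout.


Step 1. Substitute u = sin(x), turning ∫(-2*cos(x)/sin(x)) dx into ∫(-2/u) du: now ∫(-2/u) du.
Step 2. Evaluate the standard form [assuming u > 0]: now -2*log(u).
Step 3. Substitute back u = sin(x): now -2*log(sin(x)).
Answer: -2*log(sin(x)).


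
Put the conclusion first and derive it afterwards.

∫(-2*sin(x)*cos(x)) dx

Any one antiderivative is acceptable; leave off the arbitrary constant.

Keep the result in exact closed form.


The answer is -sin(x)**2.
Step 1. Substitute u = sin(x), turning ∫(-2*sin(x)*cos(x)) dx into ∫(-2*u) du: now ∫(-2*u) du.
Step 2. Evaluate the standard form: now -u**2.
Step 3. Substitute back u = sin(x): now -sin(x)**2.
Answer: -sin(x)**2.


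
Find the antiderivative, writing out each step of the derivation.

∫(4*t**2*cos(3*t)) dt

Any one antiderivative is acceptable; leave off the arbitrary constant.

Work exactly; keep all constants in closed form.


Step 1. Integrate ∫(4*t**2*cos(3*t)) dt by parts with u = t**2, dv = (4*cos(3*t)) dt, so v = 4*sin(3*t)/3: now 4*t**2*sin(3*t)/3 + ∫(-8*t*sin(3*t)/3) dt.
Step 2. Integrate ∫(-8*t*sin(3*t)/3) dt by parts with u = t, dv = (-8*sin(3*t)/3) dt, so v = 8*cos(3*t)/9: now 4*t**2*sin(3*t)/3 + 8*t*cos(3*t)/9 + ∫(-8*cos(3*t)/9) dt.
Step 3. Evaluate the standard form: now 4*t**2*sin(3*t)/3 + 8*t*cos(3*t)/9 - 8*sin(3*t)/27.
Answer: 4*t**2*sin(3*t)/3 + 8*t*cos(3*t)/9 - 8*sin(3*t)/27.


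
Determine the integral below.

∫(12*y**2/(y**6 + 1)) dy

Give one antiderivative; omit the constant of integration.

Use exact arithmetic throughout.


Answer: 4*atan(y**3).


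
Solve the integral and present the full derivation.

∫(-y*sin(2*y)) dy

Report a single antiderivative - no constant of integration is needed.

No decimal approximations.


Step 1. Integrate ∫(-y*sin(2*y)) dy by parts with u = y, dv = (-sin(2*y)) dy, so v = cos(2*y)/2: now y*cos(2*y)/2 + ∫(-cos(2*y)/2) dy.
Step 2. Evaluate the standard form: now y*cos(2*y)/2 - sin(2*y)/4.
Answer: y*cos(2*y)/2 - sin(2*y)/4.


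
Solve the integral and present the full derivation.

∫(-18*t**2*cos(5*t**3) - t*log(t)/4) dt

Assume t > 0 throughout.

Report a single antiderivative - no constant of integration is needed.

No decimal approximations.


Step 1. Rewrite: now ∫(-t*log(t)/4) dt + ∫(-18*t**2*cos(5*t**3)) dt.
Step 2. Substitute u = t**3, turning ∫(-18*t**2*cos(5*t**3)) dt into ∫(-6*cos(5*u)) du: now ∫(-t*log(t)/4) dt + ∫(-6*cos(5*u)) du.
Step 3. Evaluate the standard form: now -6*sin(5*u)/5 + ∫(-t*log(t)/4) dt.
Step 4. Substitute back u = t**3: now -6*sin(5*t**3)/5 + ∫(-t*log(t)/4) dt.
Step 5. Integrate ∫(-t*log(t)/4) dt by parts with u = log(t), dv = (-t/4) dt, so v = -t**2/8 [assuming t > 0]: now -t**2*log(t)/8 - 6*sin(5*t**3)/5 + ∫(t/8) dt.
Step 6. Evaluate the standard form: now -t**2*log(t)/8 + t**2/16 - 6*sin(5*t**3)/5.
Answer: -t**2*log(t)/8 + t**2/16 - 6*sin(5*t**3)/5.


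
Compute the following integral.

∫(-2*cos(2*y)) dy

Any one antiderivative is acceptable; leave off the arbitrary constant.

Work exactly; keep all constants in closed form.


Answer: -sin(2*y).


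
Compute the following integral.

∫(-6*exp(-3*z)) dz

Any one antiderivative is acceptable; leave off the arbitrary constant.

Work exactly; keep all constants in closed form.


Answer: 2*exp(-3*z).


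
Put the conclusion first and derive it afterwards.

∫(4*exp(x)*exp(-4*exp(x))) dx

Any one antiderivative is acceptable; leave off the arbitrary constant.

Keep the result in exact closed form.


The answer is -exp(-4*exp(x)).
Step 1. Substitute u = exp(x), turning ∫(4*exp(x)*exp(-4*exp(x))) dx into ∫(4*exp(-4*u)) du: now ∫(4*exp(-4*u)) du.
Step 2. Evaluate the standard form: now -exp(-4*u).
Step 3. Substitute back u = exp(x): now -exp(-4*exp(x)).
Answer: -exp(-4*exp(x)).


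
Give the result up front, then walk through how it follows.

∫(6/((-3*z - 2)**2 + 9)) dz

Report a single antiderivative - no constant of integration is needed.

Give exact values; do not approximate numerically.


The answer is 2*atan(z + 2/3)/3.
Step 1. Substitute u = -3*z - 2, turning ∫(6/((-3*z - 2)**2 + 9)) dz into ∫(-2/(u**2 + 9)) du: now ∫(-2/(u**2 + 9)) du.
Step 2. Evaluate the standard form: now -2*atan(u/3)/3.
Step 3. Substitute back u = -3*z - 2: now 2*atan(z + 2/3)/3.
Answer: 2*atan(z + 2/3)/3.


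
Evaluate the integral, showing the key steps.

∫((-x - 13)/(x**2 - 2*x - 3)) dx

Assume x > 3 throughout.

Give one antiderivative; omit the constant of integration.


Step 1. Decompose ∫((-x - 13)/(x**2 - 2*x - 3)) dx by partial fractions, (-x - 13)/(x**2 - 2*x - 3) = 3/(x + 1) - 4/(x - 3): now ∫(-4/(x - 3)) dx + ∫(3/(x + 1)) dx.
Step 2. Evaluate the standard form [assuming x > 3]: now -4*log(x - 3) + ∫(3/(x + 1)) dx.
Step 3. Evaluate the standard form [assuming x > -1]: now -4*log(x - 3) + 3*log(x + 1).
Answer: -4*log(x - 3) + 3*log(x + 1).


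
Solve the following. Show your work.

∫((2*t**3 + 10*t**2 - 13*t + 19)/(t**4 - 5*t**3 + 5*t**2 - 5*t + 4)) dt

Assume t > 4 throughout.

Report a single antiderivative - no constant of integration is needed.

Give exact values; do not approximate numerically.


Step 1. Decompose ∫((2*t**3 + 10*t**2 - 13*t + 19)/(t**4 - 5*t**3 + 5*t**2 - 5*t + 4)) dt by partial fractions, (2*t**3 + 10*t**2 - 13*t + 19)/(t**4 - 5*t**3 + 5*t**2 - 5*t + 4) = 3/(t**2 + 1) - 3/(t - 1) + 5/(t - 4): now ∫(5/(t - 4)) dt + ∫(-3/(t - 1)) dt + ∫(3/(t**2 + 1)) dt.
Step 2. Evaluate the standard form [assuming t > 4]: now 5*log(t - 4) + ∫(-3/(t - 1)) dt + ∫(3/(t**2 + 1)) dt.
Step 3. Evaluate the standard form [assuming t > 1]: now 5*log(t - 4) - 3*log(t - 1) + ∫(3/(t**2 + 1)) dt.
Step 4. Evaluate the standard form: now 5*log(t - 4) - 3*log(t - 1) + 3*atan(t).
Answer: 5*log(t - 4) - 3*log(t - 1) + 3*atan(t).


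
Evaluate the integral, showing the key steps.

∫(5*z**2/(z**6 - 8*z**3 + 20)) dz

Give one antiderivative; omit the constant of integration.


Step 1. Substitute u = z**3 - 4, turning ∫(5*z**2/(z**6 - 8*z**3 + 20)) dz into ∫(5/(3*(u**2 + 4))) du: now ∫(5/(3*(u**2 + 4))) du.
Step 2. Evaluate the standard form: now 5*atan(u/2)/6.
Step 3. Substitute back u = z**3 - 4: now 5*atan(z**3/2 - 2)/6.
Answer: 5*atan(z**3/2 - 2)/6.


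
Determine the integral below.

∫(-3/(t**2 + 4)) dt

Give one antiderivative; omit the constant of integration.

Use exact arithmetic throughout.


Answer: -3*atan(t/2)/2.


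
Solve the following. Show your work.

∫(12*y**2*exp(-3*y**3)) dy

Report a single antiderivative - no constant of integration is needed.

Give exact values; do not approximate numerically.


Step 1. Substitute u = y**3, turning ∫(12*y**2*exp(-3*y**3)) dy into ∫(4*exp(-3*u)) du: now ∫(4*exp(-3*u)) du.
Step 2. Evaluate the standard form: now -4*exp(-3*u)/3.
Step 3. Substitute back u = y**3: now -4*exp(-3*y**3)/3.
Answer: -4*exp(-3*y**3)/3.


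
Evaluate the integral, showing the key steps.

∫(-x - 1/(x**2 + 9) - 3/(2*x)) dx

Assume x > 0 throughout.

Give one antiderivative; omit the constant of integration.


Step 1. Rewrite: now ∫(-3/(2*x)) dx + ∫(-x) dx + ∫(-1/(x**2 + 9)) dx.
Step 2. Evaluate the standard form: now -x**2/2 + ∫(-3/(2*x)) dx + ∫(-1/(x**2 + 9)) dx.
Step 3. Evaluate the standard form: now -x**2/2 - atan(x/3)/3 + ∫(-3/(2*x)) dx.
Step 4. Evaluate the standard form [assuming x > 0]: now -x**2/2 - 3*log(x)/2 - atan(x/3)/3.
Answer: -x**2/2 - 3*log(x)/2 - atan(x/3)/3.


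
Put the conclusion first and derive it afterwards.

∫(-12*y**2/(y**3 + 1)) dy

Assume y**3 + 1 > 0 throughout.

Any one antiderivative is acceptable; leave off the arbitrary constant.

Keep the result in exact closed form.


The answer is -4*log(y**3 + 1).
Step 1. Substitute u = y**3 + 1, turning ∫(-12*y**2/(y**3 + 1)) dy into ∫(-4/u) du: now ∫(-4/u) du.
Step 2. Evaluate the standard form [assuming u > 0]: now -4*log(u).
Step 3. Substitute back u = y**3 + 1: now -4*log(y**3 + 1).
Answer: -4*log(y**3 + 1).


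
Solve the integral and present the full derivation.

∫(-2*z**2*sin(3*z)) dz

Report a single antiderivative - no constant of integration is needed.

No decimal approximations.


Step 1. Integrate ∫(-2*z**2*sin(3*z)) dz by parts with u = z**2, dv = (-2*sin(3*z)) dz, so v = 2*cos(3*z)/3: now 2*z**2*cos(3*z)/3 + ∫(-4*z*cos(3*z)/3) dz.
Step 2. Integrate ∫(-4*z*cos(3*z)/3) dz by parts with u = z, dv = (-4*cos(3*z)/3) dz, so v = -4*sin(3*z)/9: now 2*z**2*cos(3*z)/3 - 4*z*sin(3*z)/9 + ∫(4*sin(3*z)/9) dz.
Step 3. Evaluate the standard form: now 2*z**2*cos(3*z)/3 - 4*z*sin(3*z)/9 - 4*cos(3*z)/27.
Answer: 2*z**2*cos(3*z)/3 - 4*z*sin(3*z)/9 - 4*cos(3*z)/27.


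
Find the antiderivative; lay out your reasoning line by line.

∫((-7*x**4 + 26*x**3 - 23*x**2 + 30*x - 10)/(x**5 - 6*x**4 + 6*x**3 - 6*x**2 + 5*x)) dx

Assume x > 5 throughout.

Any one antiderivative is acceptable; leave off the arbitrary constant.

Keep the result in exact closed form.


Step 1. Decompose ∫((-7*x**4 + 26*x**3 - 23*x**2 + 30*x - 10)/(x**5 - 6*x**4 + 6*x**3 - 6*x**2 + 5*x)) dx by partial fractions, (-7*x**4 + 26*x**3 - 23*x**2 + 30*x - 10)/(x**5 - 6*x**4 + 6*x**3 - 6*x**2 + 5*x) = 1/(x**2 + 1) - 2/(x - 1) - 3/(x - 5) - 2/x: now ∫(-2/x) dx + ∫(-3/(x - 5)) dx + ∫(-2/(x - 1)) dx + ∫(1/(x**2 + 1)) dx.
Step 2. Evaluate the standard form [assuming x > 1]: now -2*log(x - 1) + ∫(-2/x) dx + ∫(-3/(x - 5)) dx + ∫(1/(x**2 + 1)) dx.
Step 3. Evaluate the standard form [assuming x > 5]: now -3*log(x - 5) - 2*log(x - 1) + ∫(-2/x) dx + ∫(1/(x**2 + 1)) dx.
Step 4. Evaluate the standard form [assuming x > 0]: now -2*log(x) - 3*log(x - 5) - 2*log(x - 1) + ∫(1/(x**2 + 1)) dx.
Step 5. Evaluate the standard form: now -2*log(x) - 3*log(x - 5) - 2*log(x - 1) + atan(x).
Answer: -2*log(x) - 3*log(x - 5) - 2*log(x - 1) + atan(x).


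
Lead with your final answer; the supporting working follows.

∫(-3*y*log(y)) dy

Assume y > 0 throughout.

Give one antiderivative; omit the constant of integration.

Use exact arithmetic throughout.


The answer is -3*y**2*log(y)/2 + 3*y**2/4.
Step 1. Integrate ∫(-3*y*log(y)) dy by parts with u = log(y), dv = (-3*y) dy, so v = -3*y**2/2 [assuming y > 0]: now -3*y**2*log(y)/2 + ∫(3*y/2) dy.
Step 2. Evaluate the standard form: now -3*y**2*log(y)/2 + 3*y**2/4.
Answer: -3*y**2*log(y)/2 + 3*y**2/4.


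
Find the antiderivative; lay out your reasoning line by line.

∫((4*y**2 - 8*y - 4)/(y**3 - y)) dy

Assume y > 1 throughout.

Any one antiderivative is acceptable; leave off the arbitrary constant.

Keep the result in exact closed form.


Step 1. Decompose ∫((4*y**2 - 8*y - 4)/(y**3 - y)) dy by partial fractions, (4*y**2 - 8*y - 4)/(y**3 - y) = 4/(y + 1) - 4/(y - 1) + 4/y: now ∫(4/y) dy + ∫(-4/(y - 1)) dy + ∫(4/(y + 1)) dy.
Step 2. Evaluate the standard form [assuming y > -1]: now 4*log(y + 1) + ∫(4/y) dy + ∫(-4/(y - 1)) dy.
Step 3. Evaluate the standard form [assuming y > 1]: now -4*log(y - 1) + 4*log(y + 1) + ∫(4/y) dy.
Step 4. Evaluate the standard form [assuming y > 0]: now 4*log(y) - 4*log(y - 1) + 4*log(y + 1).
Answer: 4*log(y) - 4*log(y - 1) + 4*log(y + 1).


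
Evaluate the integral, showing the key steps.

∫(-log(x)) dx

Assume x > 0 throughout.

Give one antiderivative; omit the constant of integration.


Step 1. Integrate ∫(-log(x)) dx by parts with u = log(x), dv = (-1) dx, so v = -x [assuming x > 0]: now -x*log(x) + ∫(1) dx.
Step 2. Evaluate the standard form: now -x*log(x) + x.
Answer: -x*log(x) + x.


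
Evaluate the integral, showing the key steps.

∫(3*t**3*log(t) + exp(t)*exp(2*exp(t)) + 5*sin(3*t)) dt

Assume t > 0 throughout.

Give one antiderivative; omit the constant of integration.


Step 1. Rewrite: now ∫(3*t**3*log(t)) dt + ∫(exp(t)*exp(2*exp(t))) dt + ∫(5*sin(3*t)) dt.
Step 2. Integrate ∫(3*t**3*log(t)) dt by parts with u = log(t), dv = (3*t**3) dt, so v = 3*t**4/4 [assuming t > 0]: now 3*t**4*log(t)/4 + ∫(-3*t**3/4) dt + ∫(exp(t)*exp(2*exp(t))) dt + ∫(5*sin(3*t)) dt.
Step 3. Evaluate the standard form: now 3*t**4*log(t)/4 - 3*t**4/16 + ∫(exp(t)*exp(2*exp(t))) dt + ∫(5*sin(3*t)) dt.
Step 4. Evaluate the standard form: now 3*t**4*log(t)/4 - 3*t**4/16 - 5*cos(3*t)/3 + ∫(exp(t)*exp(2*exp(t))) dt.
Step 5. Substitute u = exp(t), turning ∫(exp(t)*exp(2*exp(t))) dt into ∫(exp(2*u)) du: now 3*t**4*log(t)/4 - 3*t**4/16 - 5*cos(3*t)/3 + ∫(exp(2*u)) du.
Step 6. Evaluate the standard form: now 3*t**4*log(t)/4 - 3*t**4/16 + exp(2*u)/2 - 5*cos(3*t)/3.
Step 7. Substitute back u = exp(t): now 3*t**4*log(t)/4 - 3*t**4/16 + exp(2*exp(t))/2 - 5*cos(3*t)/3.
Answer: 3*t**4*log(t)/4 - 3*t**4/16 + exp(2*exp(t))/2 - 5*cos(3*t)/3.


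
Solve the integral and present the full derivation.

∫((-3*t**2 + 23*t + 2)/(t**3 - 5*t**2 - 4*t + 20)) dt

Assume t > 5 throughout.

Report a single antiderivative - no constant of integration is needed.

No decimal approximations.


Step 1. Decompose ∫((-3*t**2 + 23*t + 2)/(t**3 - 5*t**2 - 4*t + 20)) dt by partial fractions, (-3*t**2 + 23*t + 2)/(t**3 - 5*t**2 - 4*t + 20) = -2/(t + 2) - 3/(t - 2) + 2/(t - 5): now ∫(2/(t - 5)) dt + ∫(-3/(t - 2)) dt + ∫(-2/(t + 2)) dt.
Step 2. Evaluate the standard form [assuming t > 5]: now 2*log(t - 5) + ∫(-3/(t - 2)) dt + ∫(-2/(t + 2)) dt.
Step 3. Evaluate the standard form [assuming t > 2]: now 2*log(t - 5) - 3*log(t - 2) + ∫(-2/(t + 2)) dt.
Step 4. Evaluate the standard form [assuming t > -2]: now 2*log(t - 5) - 3*log(t - 2) - 2*log(t + 2).
Answer: 2*log(t - 5) - 3*log(t - 2) - 2*log(t + 2).


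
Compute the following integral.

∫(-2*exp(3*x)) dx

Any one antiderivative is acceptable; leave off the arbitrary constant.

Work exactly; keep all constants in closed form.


Answer: -2*exp(3*x)/3.


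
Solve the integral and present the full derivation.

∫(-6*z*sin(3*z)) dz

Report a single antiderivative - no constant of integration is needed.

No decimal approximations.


Step 1. Integrate ∫(-6*z*sin(3*z)) dz by parts with u = z, dv = (-6*sin(3*z)) dz, so v = 2*cos(3*z): now 2*z*cos(3*z) + ∫(-2*cos(3*z)) dz.
Step 2. Evaluate the standard form: now 2*z*cos(3*z) - 2*sin(3*z)/3.
Answer: 2*z*cos(3*z) - 2*sin(3*z)/3.


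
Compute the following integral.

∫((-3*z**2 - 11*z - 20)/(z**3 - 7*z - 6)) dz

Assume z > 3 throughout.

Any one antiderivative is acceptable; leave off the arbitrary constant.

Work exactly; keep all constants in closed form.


Answer: -4*log(z - 3) + 3*log(z + 1) - 2*log(z + 2).


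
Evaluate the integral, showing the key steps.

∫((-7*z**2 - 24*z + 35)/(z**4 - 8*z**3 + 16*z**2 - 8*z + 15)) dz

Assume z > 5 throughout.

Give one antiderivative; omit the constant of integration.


Step 1. Decompose ∫((-7*z**2 - 24*z + 35)/(z**4 - 8*z**3 + 16*z**2 - 8*z + 15)) dz by partial fractions, (-7*z**2 - 24*z + 35)/(z**4 - 8*z**3 + 16*z**2 - 8*z + 15) = 3/(z**2 + 1) + 5/(z - 3) - 5/(z - 5): now ∫(-5/(z - 5)) dz + ∫(5/(z - 3)) dz + ∫(3/(z**2 + 1)) dz.
Step 2. Evaluate the standard form [assuming z > 3]: now 5*log(z - 3) + ∫(-5/(z - 5)) dz + ∫(3/(z**2 + 1)) dz.
Step 3. Evaluate the standard form [assuming z > 5]: now -5*log(z - 5) + 5*log(z - 3) + ∫(3/(z**2 + 1)) dz.
Step 4. Evaluate the standard form: now -5*log(z - 5) + 5*log(z - 3) + 3*atan(z).
Answer: -5*log(z - 5) + 5*log(z - 3) + 3*atan(z).


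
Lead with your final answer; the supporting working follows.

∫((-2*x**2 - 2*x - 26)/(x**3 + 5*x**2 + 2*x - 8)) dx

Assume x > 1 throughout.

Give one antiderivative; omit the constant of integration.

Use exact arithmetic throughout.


The answer is -2*log(x - 1) + 5*log(x + 2) - 5*log(x + 4).
Step 1. Decompose ∫((-2*x**2 - 2*x - 26)/(x**3 + 5*x**2 + 2*x - 8)) dx by partial fractions, (-2*x**2 - 2*x - 26)/(x**3 + 5*x**2 + 2*x - 8) = -5/(x + 4) + 5/(x + 2) - 2/(x - 1): now ∫(-2/(x - 1)) dx + ∫(5/(x + 2)) dx + ∫(-5/(x + 4)) dx.
Step 2. Evaluate the standard form [assuming x > -4]: now -5*log(x + 4) + ∫(-2/(x - 1)) dx + ∫(5/(x + 2)) dx.
Step 3. Evaluate the standard form [assuming x > -2]: now 5*log(x + 2) - 5*log(x + 4) + ∫(-2/(x - 1)) dx.
Step 4. Evaluate the standard form [assuming x > 1]: now -2*log(x - 1) + 5*log(x + 2) - 5*log(x + 4).
Answer: -2*log(x - 1) + 5*log(x + 2) - 5*log(x + 4).


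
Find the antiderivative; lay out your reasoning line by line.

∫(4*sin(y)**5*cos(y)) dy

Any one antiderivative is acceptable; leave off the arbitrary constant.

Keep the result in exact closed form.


Step 1. Substitute u = sin(y), turning ∫(4*sin(y)**5*cos(y)) dy into ∫(4*u**5) du: now ∫(4*u**5) du.
Step 2. Evaluate the standard form: now 2*u**6/3.
Step 3. Substitute back u = sin(y): now 2*sin(y)**6/3.
Answer: 2*sin(y)**6/3.


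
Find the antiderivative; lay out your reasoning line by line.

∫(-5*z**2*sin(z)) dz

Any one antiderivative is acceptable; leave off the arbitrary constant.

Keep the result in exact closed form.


Step 1. Integrate ∫(-5*z**2*sin(z)) dz by parts with u = z**2, dv = (-5*sin(z)) dz, so v = 5*cos(z): now 5*z**2*cos(z) + ∫(-10*z*cos(z)) dz.
Step 2. Integrate ∫(-10*z*cos(z)) dz by parts with u = z, dv = (-10*cos(z)) dz, so v = -10*sin(z): now 5*z**2*cos(z) - 10*z*sin(z) + ∫(10*sin(z)) dz.
Step 3. Evaluate the standard form: now 5*z**2*cos(z) - 10*z*sin(z) - 10*cos(z).
Answer: 5*z**2*cos(z) - 10*z*sin(z) - 10*cos(z).


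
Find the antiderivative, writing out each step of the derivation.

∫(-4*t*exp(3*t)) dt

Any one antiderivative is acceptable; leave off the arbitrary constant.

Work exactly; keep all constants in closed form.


Step 1. Integrate ∫(-4*t*exp(3*t)) dt by parts with u = t, dv = (-4*exp(3*t)) dt, so v = -4*exp(3*t)/3: now -4*t*exp(3*t)/3 + ∫(4*exp(3*t)/3) dt.
Step 2. Evaluate the standard form: now -4*t*exp(3*t)/3 + 4*exp(3*t)/9.
Answer: -4*t*exp(3*t)/3 + 4*exp(3*t)/9.


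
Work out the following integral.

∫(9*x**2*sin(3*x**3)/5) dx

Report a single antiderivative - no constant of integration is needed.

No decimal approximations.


Answer: -cos(3*x**3)/5.


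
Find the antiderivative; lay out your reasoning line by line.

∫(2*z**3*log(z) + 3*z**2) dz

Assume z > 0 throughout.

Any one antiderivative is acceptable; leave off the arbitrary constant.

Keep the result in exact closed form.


Step 1. Rewrite: now ∫(3*z**2) dz + ∫(2*z**3*log(z)) dz.
Step 2. Integrate ∫(2*z**3*log(z)) dz by parts with u = log(z), dv = (2*z**3) dz, so v = z**4/2 [assuming z > 0]: now z**4*log(z)/2 + ∫(3*z**2) dz + ∫(-z**3/2) dz.
Step 3. Evaluate the standard form: now z**4*log(z)/2 - z**4/8 + ∫(3*z**2) dz.
Step 4. Evaluate the standard form: now z**4*log(z)/2 - z**4/8 + z**3.
Answer: z**4*log(z)/2 - z**4/8 + z**3.


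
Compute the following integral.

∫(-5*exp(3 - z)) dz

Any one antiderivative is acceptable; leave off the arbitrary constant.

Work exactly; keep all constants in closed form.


Answer: 5*exp(3 - z).


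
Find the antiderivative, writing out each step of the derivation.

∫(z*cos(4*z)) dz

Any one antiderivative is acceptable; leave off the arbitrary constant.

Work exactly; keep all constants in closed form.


Step 1. Integrate ∫(z*cos(4*z)) dz by parts with u = z, dv = (cos(4*z)) dz, so v = sin(4*z)/4: now z*sin(4*z)/4 + ∫(-sin(4*z)/4) dz.
Step 2. Evaluate the standard form: now z*sin(4*z)/4 + cos(4*z)/16.
Answer: z*sin(4*z)/4 + cos(4*z)/16.


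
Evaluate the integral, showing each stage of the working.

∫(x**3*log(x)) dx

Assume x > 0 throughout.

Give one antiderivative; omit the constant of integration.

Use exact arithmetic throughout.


Step 1. Integrate ∫(x**3*log(x)) dx by parts with u = log(x), dv = (x**3) dx, so v = x**4/4 [assuming x > 0]: now x**4*log(x)/4 + ∫(-x**3/4) dx.
Step 2. Evaluate the standard form: now x**4*log(x)/4 - x**4/16.
Answer: x**4*log(x)/4 - x**4/16.


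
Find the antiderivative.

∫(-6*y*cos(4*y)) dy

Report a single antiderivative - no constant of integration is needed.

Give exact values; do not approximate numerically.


Answer: -3*y*sin(4*y)/2 - 3*cos(4*y)/8.


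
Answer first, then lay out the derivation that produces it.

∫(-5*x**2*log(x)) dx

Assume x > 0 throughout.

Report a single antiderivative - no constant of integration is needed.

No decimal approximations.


The answer is -5*x**3*log(x)/3 + 5*x**3/9.
Step 1. Integrate ∫(-5*x**2*log(x)) dx by parts with u = log(x), dv = (-5*x**2) dx, so v = -5*x**3/3 [assuming x > 0]: now -5*x**3*log(x)/3 + ∫(5*x**2/3) dx.
Step 2. Evaluate the standard form: now -5*x**3*log(x)/3 + 5*x**3/9.
Answer: -5*x**3*log(x)/3 + 5*x**3/9.


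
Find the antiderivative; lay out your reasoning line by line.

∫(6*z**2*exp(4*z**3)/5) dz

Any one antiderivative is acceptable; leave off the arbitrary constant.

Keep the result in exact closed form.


Step 1. Substitute u = z**3, turning ∫(6*z**2*exp(4*z**3)/5) dz into ∫(2*exp(4*u)/5) du: now ∫(2*exp(4*u)/5) du.
Step 2. Evaluate the standard form: now exp(4*u)/10.
Step 3. Substitute back u = z**3: now exp(4*z**3)/10.
Answer: exp(4*z**3)/10.


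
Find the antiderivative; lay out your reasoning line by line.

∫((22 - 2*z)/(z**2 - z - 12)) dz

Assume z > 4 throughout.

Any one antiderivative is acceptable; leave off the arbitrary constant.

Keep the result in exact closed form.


Step 1. Decompose ∫((22 - 2*z)/(z**2 - z - 12)) dz by partial fractions, (22 - 2*z)/(z**2 - z - 12) = -4/(z + 3) + 2/(z - 4): now ∫(2/(z - 4)) dz + ∫(-4/(z + 3)) dz.
Step 2. Evaluate the standard form [assuming z > 4]: now 2*log(z - 4) + ∫(-4/(z + 3)) dz.
Step 3. Evaluate the standard form [assuming z > -3]: now 2*log(z - 4) - 4*log(z + 3).
Answer: 2*log(z - 4) - 4*log(z + 3).


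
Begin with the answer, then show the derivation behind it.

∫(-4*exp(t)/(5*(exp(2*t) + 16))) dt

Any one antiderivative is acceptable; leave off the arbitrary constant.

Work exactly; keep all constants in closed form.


The answer is -atan(exp(t)/4)/5.
Step 1. Substitute u = exp(t), turning ∫(-4*exp(t)/(5*(exp(2*t) + 16))) dt into ∫(-4/(5*(u**2 + 16))) du: now ∫(-4/(5*(u**2 + 16))) du.
Step 2. Evaluate the standard form: now -atan(u/4)/5.
Step 3. Substitute back u = exp(t): now -atan(exp(t)/4)/5.
Answer: -atan(exp(t)/4)/5.


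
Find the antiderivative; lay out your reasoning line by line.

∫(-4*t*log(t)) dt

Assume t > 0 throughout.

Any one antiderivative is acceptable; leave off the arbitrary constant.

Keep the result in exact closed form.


Step 1. Integrate ∫(-4*t*log(t)) dt by parts with u = log(t), dv = (-4*t) dt, so v = -2*t**2 [assuming t > 0]: now -2*t**2*log(t) + ∫(2*t) dt.
Step 2. Evaluate the standard form: now -2*t**2*log(t) + t**2.
Answer: -2*t**2*log(t) + t**2.


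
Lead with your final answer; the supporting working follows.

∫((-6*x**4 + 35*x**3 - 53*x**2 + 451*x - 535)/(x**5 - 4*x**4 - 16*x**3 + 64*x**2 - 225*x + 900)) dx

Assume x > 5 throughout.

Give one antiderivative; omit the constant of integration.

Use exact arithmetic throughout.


The answer is 3*log(x - 5) - 5*log(x - 4) - 4*log(x + 5) - 4*atan(x/3)/3.
Step 1. Decompose ∫((-6*x**4 + 35*x**3 - 53*x**2 + 451*x - 535)/(x**5 - 4*x**4 - 16*x**3 + 64*x**2 - 225*x + 900)) dx by partial fractions, (-6*x**4 + 35*x**3 - 53*x**2 + 451*x - 535)/(x**5 - 4*x**4 - 16*x**3 + 64*x**2 - 225*x + 900) = -4/(x**2 + 9) - 4/(x + 5) - 5/(x - 4) + 3/(x - 5): now ∫(3/(x - 5)) dx + ∫(-5/(x - 4)) dx + ∫(-4/(x + 5)) dx + ∫(-4/(x**2 + 9)) dx.
Step 2. Evaluate the standard form [assuming x > 4]: now -5*log(x - 4) + ∫(3/(x - 5)) dx + ∫(-4/(x + 5)) dx + ∫(-4/(x**2 + 9)) dx.
Step 3. Evaluate the standard form [assuming x > 5]: now 3*log(x - 5) - 5*log(x - 4) + ∫(-4/(x + 5)) dx + ∫(-4/(x**2 + 9)) dx.
Step 4. Evaluate the standard form [assuming x > -5]: now 3*log(x - 5) - 5*log(x - 4) - 4*log(x + 5) + ∫(-4/(x**2 + 9)) dx.
Step 5. Evaluate the standard form: now 3*log(x - 5) - 5*log(x - 4) - 4*log(x + 5) - 4*atan(x/3)/3.
Answer: 3*log(x - 5) - 5*log(x - 4) - 4*log(x + 5) - 4*atan(x/3)/3.


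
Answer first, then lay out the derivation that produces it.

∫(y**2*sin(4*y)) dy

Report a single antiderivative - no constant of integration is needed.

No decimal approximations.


The answer is -y**2*cos(4*y)/4 + y*sin(4*y)/8 + cos(4*y)/32.
Step 1. Integrate ∫(y**2*sin(4*y)) dy by parts with u = y**2, dv = (sin(4*y)) dy, so v = -cos(4*y)/4: now -y**2*cos(4*y)/4 + ∫(y*cos(4*y)/2) dy.
Step 2. Integrate ∫(y*cos(4*y)/2) dy by parts with u = y, dv = (cos(4*y)/2) dy, so v = sin(4*y)/8: now -y**2*cos(4*y)/4 + y*sin(4*y)/8 + ∫(-sin(4*y)/8) dy.
Step 3. Evaluate the standard form: now -y**2*cos(4*y)/4 + y*sin(4*y)/8 + cos(4*y)/32.
Answer: -y**2*cos(4*y)/4 + y*sin(4*y)/8 + cos(4*y)/32.


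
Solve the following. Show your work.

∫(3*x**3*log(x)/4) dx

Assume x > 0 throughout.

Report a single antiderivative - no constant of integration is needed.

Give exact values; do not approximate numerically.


Step 1. Integrate ∫(3*x**3*log(x)/4) dx by parts with u = log(x), dv = (3*x**3/4) dx, so v = 3*x**4/16 [assuming x > 0]: now 3*x**4*log(x)/16 + ∫(-3*x**3/16) dx.
Step 2. Evaluate the standard form: now 3*x**4*log(x)/16 - 3*x**4/64.
Answer: 3*x**4*log(x)/16 - 3*x**4/64.


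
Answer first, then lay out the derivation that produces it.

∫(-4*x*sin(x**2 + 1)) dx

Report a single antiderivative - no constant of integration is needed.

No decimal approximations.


The answer is 2*cos(x**2 + 1).
Step 1. Substitute u = x**2 + 1, turning ∫(-4*x*sin(x**2 + 1)) dx into ∫(-2*sin(u)) du: now ∫(-2*sin(u)) du.
Step 2. Evaluate the standard form: now 2*cos(u).
Step 3. Substitute back u = x**2 + 1: now 2*cos(x**2 + 1).
Answer: 2*cos(x**2 + 1).


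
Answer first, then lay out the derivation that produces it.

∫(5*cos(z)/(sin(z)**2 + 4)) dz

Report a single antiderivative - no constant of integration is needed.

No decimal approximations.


The answer is 5*atan(sin(z)/2)/2.
Step 1. Substitute u = sin(z), turning ∫(5*cos(z)/(sin(z)**2 + 4)) dz into ∫(5/(u**2 + 4)) du: now ∫(5/(u**2 + 4)) du.
Step 2. Evaluate the standard form: now 5*atan(u/2)/2.
Step 3. Substitute back u = sin(z): now 5*atan(sin(z)/2)/2.
Answer: 5*atan(sin(z)/2)/2.


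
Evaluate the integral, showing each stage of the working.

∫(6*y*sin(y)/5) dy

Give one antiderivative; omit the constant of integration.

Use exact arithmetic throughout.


Step 1. Integrate ∫(6*y*sin(y)/5) dy by parts with u = y, dv = (6*sin(y)/5) dy, so v = -6*cos(y)/5: now -6*y*cos(y)/5 + ∫(6*cos(y)/5) dy.
Step 2. Evaluate the standard form: now -6*y*cos(y)/5 + 6*sin(y)/5.
Answer: -6*y*cos(y)/5 + 6*sin(y)/5.


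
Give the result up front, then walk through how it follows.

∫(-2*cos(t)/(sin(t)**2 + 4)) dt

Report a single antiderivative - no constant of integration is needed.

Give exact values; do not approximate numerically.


The answer is -atan(sin(t)/2).
Step 1. Substitute u = sin(t), turning ∫(-2*cos(t)/(sin(t)**2 + 4)) dt into ∫(-2/(u**2 + 4)) du: now ∫(-2/(u**2 + 4)) du.
Step 2. Evaluate the standard form: now -atan(u/2).
Step 3. Substitute back u = sin(t): now -atan(sin(t)/2).
Answer: -atan(sin(t)/2).


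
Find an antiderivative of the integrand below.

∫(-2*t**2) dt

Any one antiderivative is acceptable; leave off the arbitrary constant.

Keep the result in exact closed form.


Answer: -2*t**3/3.


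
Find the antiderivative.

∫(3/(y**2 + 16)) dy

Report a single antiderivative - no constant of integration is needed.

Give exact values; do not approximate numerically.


Answer: 3*atan(y/4)/4.


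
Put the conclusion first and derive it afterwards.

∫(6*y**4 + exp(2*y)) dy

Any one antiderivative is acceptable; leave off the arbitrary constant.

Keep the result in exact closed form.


The answer is 6*y**5/5 + exp(2*y)/2.
Step 1. Rewrite: now ∫(6*y**4) dy + ∫(exp(2*y)) dy.
Step 2. Evaluate the standard form: now 6*y**5/5 + ∫(exp(2*y)) dy.
Step 3. Evaluate the standard form: now 6*y**5/5 + exp(2*y)/2.
Answer: 6*y**5/5 + exp(2*y)/2.


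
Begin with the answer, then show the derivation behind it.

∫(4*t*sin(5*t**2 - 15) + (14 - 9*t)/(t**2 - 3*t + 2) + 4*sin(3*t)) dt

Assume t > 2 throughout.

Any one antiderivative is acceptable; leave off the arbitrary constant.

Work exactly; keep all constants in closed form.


The answer is -4*log(t - 2) - 5*log(t - 1) - 4*cos(3*t)/3 - 2*cos(5*t**2 - 15)/5.
Step 1. Rewrite: now ∫(4*t*sin(5*t**2 - 15)) dt + ∫((14 - 9*t)/(t**2 - 3*t + 2)) dt + ∫(4*sin(3*t)) dt.
Step 2. Substitute u = t**2 - 3, turning ∫(4*t*sin(5*t**2 - 15)) dt into ∫(2*sin(5*u)) du: now ∫((14 - 9*t)/(t**2 - 3*t + 2)) dt + ∫(4*sin(3*t)) dt + ∫(2*sin(5*u)) du.
Step 3. Evaluate the standard form: now -2*cos(5*u)/5 + ∫((14 - 9*t)/(t**2 - 3*t + 2)) dt + ∫(4*sin(3*t)) dt.
Step 4. Substitute back u = t**2 - 3: now -2*cos(5*t**2 - 15)/5 + ∫((14 - 9*t)/(t**2 - 3*t + 2)) dt + ∫(4*sin(3*t)) dt.
Step 5. Decompose ∫((14 - 9*t)/(t**2 - 3*t + 2)) dt by partial fractions, (14 - 9*t)/(t**2 - 3*t + 2) = -5/(t - 1) - 4/(t - 2): now -2*cos(5*t**2 - 15)/5 + ∫(-4/(t - 2)) dt + ∫(-5/(t - 1)) dt + ∫(4*sin(3*t)) dt.
Step 6. Evaluate the standard form [assuming t > 2]: now -4*log(t - 2) - 2*cos(5*t**2 - 15)/5 + ∫(-5/(t - 1)) dt + ∫(4*sin(3*t)) dt.
Step 7. Evaluate the standard form [assuming t > 1]: now -4*log(t - 2) - 5*log(t - 1) - 2*cos(5*t**2 - 15)/5 + ∫(4*sin(3*t)) dt.
Step 8. Evaluate the standard form: now -4*log(t - 2) - 5*log(t - 1) - 4*cos(3*t)/3 - 2*cos(5*t**2 - 15)/5.
Answer: -4*log(t - 2) - 5*log(t - 1) - 4*cos(3*t)/3 - 2*cos(5*t**2 - 15)/5.


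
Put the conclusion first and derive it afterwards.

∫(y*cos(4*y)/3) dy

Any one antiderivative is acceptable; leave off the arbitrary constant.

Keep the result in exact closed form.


The answer is y*sin(4*y)/12 + cos(4*y)/48.
Step 1. Integrate ∫(y*cos(4*y)/3) dy by parts with u = y, dv = (cos(4*y)/3) dy, so v = sin(4*y)/12: now y*sin(4*y)/12 + ∫(-sin(4*y)/12) dy.
Step 2. Evaluate the standard form: now y*sin(4*y)/12 + cos(4*y)/48.
Answer: y*sin(4*y)/12 + cos(4*y)/48.


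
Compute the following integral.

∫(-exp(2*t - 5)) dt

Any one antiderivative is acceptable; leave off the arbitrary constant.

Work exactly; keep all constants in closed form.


Answer: -exp(2*t - 5)/2.


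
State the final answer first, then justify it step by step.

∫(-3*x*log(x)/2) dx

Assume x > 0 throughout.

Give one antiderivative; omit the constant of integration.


The answer is -3*x**2*log(x)/4 + 3*x**2/8.
Step 1. Integrate ∫(-3*x*log(x)/2) dx by parts with u = log(x), dv = (-3*x/2) dx, so v = -3*x**2/4 [assuming x > 0]: now -3*x**2*log(x)/4 + ∫(3*x/4) dx.
Step 2. Evaluate the standard form: now -3*x**2*log(x)/4 + 3*x**2/8.
Answer: -3*x**2*log(x)/4 + 3*x**2/8.


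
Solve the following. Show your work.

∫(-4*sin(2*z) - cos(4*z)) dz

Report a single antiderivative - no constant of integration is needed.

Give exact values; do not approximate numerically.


Step 1. Rewrite: now ∫(-4*sin(2*z)) dz + ∫(-cos(4*z)) dz.
Step 2. Evaluate the standard form: now -sin(4*z)/4 + ∫(-4*sin(2*z)) dz.
Step 3. Evaluate the standard form: now -sin(4*z)/4 + 2*cos(2*z).
Answer: -sin(4*z)/4 + 2*cos(2*z).


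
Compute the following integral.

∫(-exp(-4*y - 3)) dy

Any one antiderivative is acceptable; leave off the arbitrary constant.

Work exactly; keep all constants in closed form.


Answer: exp(-4*y - 3)/4.


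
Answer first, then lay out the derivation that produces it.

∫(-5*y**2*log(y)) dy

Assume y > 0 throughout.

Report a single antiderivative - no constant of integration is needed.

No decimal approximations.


The answer is -5*y**3*log(y)/3 + 5*y**3/9.
Step 1. Integrate ∫(-5*y**2*log(y)) dy by parts with u = log(y), dv = (-5*y**2) dy, so v = -5*y**3/3 [assuming y > 0]: now -5*y**3*log(y)/3 + ∫(5*y**2/3) dy.
Step 2. Evaluate the standard form: now -5*y**3*log(y)/3 + 5*y**3/9.
Answer: -5*y**3*log(y)/3 + 5*y**3/9.


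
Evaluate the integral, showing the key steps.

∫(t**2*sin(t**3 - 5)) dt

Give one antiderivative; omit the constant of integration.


Step 1. Substitute u = t**3 - 5, turning ∫(t**2*sin(t**3 - 5)) dt into ∫(sin(u)/3) du: now ∫(sin(u)/3) du.
Step 2. Evaluate the standard form: now -cos(u)/3.
Step 3. Substitute back u = t**3 - 5: now -cos(t**3 - 5)/3.
Answer: -cos(t**3 - 5)/3.


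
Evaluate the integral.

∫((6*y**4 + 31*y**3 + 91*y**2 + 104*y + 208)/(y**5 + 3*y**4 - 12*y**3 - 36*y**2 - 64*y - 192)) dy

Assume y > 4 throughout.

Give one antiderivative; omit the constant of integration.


Answer: 5*log(y - 4) - 4*log(y + 3) + 5*log(y + 4) + atan(y/2)/2.


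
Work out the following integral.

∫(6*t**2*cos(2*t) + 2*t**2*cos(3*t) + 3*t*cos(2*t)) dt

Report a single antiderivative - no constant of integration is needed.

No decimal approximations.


Answer: 3*t**2*sin(2*t) + 2*t**2*sin(3*t)/3 + 3*t*sin(2*t)/2 + 3*t*cos(2*t) + 4*t*cos(3*t)/9 - 3*sin(2*t)/2 - 4*sin(3*t)/27 + 3*cos(2*t)/4.


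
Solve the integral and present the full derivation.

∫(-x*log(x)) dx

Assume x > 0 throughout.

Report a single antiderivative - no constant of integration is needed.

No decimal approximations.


Step 1. Integrate ∫(-x*log(x)) dx by parts with u = log(x), dv = (-x) dx, so v = -x**2/2 [assuming x > 0]: now -x**2*log(x)/2 + ∫(x/2) dx.
Step 2. Evaluate the standard form: now -x**2*log(x)/2 + x**2/4.
Answer: -x**2*log(x)/2 + x**2/4.


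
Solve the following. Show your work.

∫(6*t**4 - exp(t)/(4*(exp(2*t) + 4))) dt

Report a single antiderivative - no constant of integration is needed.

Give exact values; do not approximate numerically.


Step 1. Rewrite: now ∫(6*t**4) dt + ∫(-exp(t)/(4*(exp(2*t) + 4))) dt.
Step 2. Evaluate the standard form: now 6*t**5/5 + ∫(-exp(t)/(4*(exp(2*t) + 4))) dt.
Step 3. Substitute u = exp(t), turning ∫(-exp(t)/(4*(exp(2*t) + 4))) dt into ∫(-1/(4*(u**2 + 4))) du: now 6*t**5/5 + ∫(-1/(4*(u**2 + 4))) du.
Step 4. Evaluate the standard form: now 6*t**5/5 - atan(u/2)/8.
Step 5. Substitute back u = exp(t): now 6*t**5/5 - atan(exp(t)/2)/8.
Answer: 6*t**5/5 - atan(exp(t)/2)/8.


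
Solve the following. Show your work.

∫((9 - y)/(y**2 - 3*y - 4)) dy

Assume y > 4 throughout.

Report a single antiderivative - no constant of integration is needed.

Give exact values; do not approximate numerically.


Step 1. Decompose ∫((9 - y)/(y**2 - 3*y - 4)) dy by partial fractions, (9 - y)/(y**2 - 3*y - 4) = -2/(y + 1) + 1/(y - 4): now ∫(1/(y - 4)) dy + ∫(-2/(y + 1)) dy.
Step 2. Evaluate the standard form [assuming y > 4]: now log(y - 4) + ∫(-2/(y + 1)) dy.
Step 3. Evaluate the standard form [assuming y > -1]: now log(y - 4) - 2*log(y + 1).
Answer: log(y - 4) - 2*log(y + 1).


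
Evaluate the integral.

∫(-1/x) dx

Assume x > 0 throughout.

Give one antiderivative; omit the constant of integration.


Answer: -log(x).


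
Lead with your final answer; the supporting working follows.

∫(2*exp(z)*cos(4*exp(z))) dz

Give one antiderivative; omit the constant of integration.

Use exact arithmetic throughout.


The answer is sin(4*exp(z))/2.
Step 1. Substitute u = exp(z), turning ∫(2*exp(z)*cos(4*exp(z))) dz into ∫(2*cos(4*u)) du: now ∫(2*cos(4*u)) du.
Step 2. Evaluate the standard form: now sin(4*u)/2.
Step 3. Substitute back u = exp(z): now sin(4*exp(z))/2.
Answer: sin(4*exp(z))/2.


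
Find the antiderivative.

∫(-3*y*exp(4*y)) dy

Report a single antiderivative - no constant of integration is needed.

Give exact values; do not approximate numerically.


Answer: -3*y*exp(4*y)/4 + 3*exp(4*y)/16.


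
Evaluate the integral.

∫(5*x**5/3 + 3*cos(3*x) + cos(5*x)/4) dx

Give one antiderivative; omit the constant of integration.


Answer: 5*x**6/18 + sin(3*x) + sin(5*x)/20.


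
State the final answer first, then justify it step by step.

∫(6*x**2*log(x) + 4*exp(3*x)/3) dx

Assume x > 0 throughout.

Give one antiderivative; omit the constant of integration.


The answer is 2*x**3*log(x) - 2*x**3/3 + 4*exp(3*x)/9.
Step 1. Rewrite: now ∫(6*x**2*log(x)) dx + ∫(4*exp(3*x)/3) dx.
Step 2. Integrate ∫(6*x**2*log(x)) dx by parts with u = log(x), dv = (6*x**2) dx, so v = 2*x**3 [assuming x > 0]: now 2*x**3*log(x) + ∫(-2*x**2) dx + ∫(4*exp(3*x)/3) dx.
Step 3. Evaluate the standard form: now 2*x**3*log(x) - 2*x**3/3 + ∫(4*exp(3*x)/3) dx.
Step 4. Evaluate the standard form: now 2*x**3*log(x) - 2*x**3/3 + 4*exp(3*x)/9.
Answer: 2*x**3*log(x) - 2*x**3/3 + 4*exp(3*x)/9.


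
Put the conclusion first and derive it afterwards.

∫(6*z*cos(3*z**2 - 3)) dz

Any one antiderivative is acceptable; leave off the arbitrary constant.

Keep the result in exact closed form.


The answer is sin(3*z**2 - 3).
Step 1. Substitute u = z**2 - 1, turning ∫(6*z*cos(3*z**2 - 3)) dz into ∫(3*cos(3*u)) du: now ∫(3*cos(3*u)) du.
Step 2. Evaluate the standard form: now sin(3*u).
Step 3. Substitute back u = z**2 - 1: now sin(3*z**2 - 3).
Answer: sin(3*z**2 - 3).


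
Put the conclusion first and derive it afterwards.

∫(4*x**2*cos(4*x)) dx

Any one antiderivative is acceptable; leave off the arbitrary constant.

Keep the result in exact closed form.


The answer is x**2*sin(4*x) + x*cos(4*x)/2 - sin(4*x)/8.
Step 1. Integrate ∫(4*x**2*cos(4*x)) dx by parts with u = x**2, dv = (4*cos(4*x)) dx, so v = sin(4*x): now x**2*sin(4*x) + ∫(-2*x*sin(4*x)) dx.
Step 2. Integrate ∫(-2*x*sin(4*x)) dx by parts with u = x, dv = (-2*sin(4*x)) dx, so v = cos(4*x)/2: now x**2*sin(4*x) + x*cos(4*x)/2 + ∫(-cos(4*x)/2) dx.
Step 3. Evaluate the standard form: now x**2*sin(4*x) + x*cos(4*x)/2 - sin(4*x)/8.
Answer: x**2*sin(4*x) + x*cos(4*x)/2 - sin(4*x)/8.


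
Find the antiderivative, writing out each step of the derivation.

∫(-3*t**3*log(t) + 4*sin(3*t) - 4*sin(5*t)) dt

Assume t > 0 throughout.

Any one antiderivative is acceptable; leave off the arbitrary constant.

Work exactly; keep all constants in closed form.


Step 1. Rewrite: now ∫(-3*t**3*log(t)) dt + ∫(4*sin(3*t)) dt + ∫(-4*sin(5*t)) dt.
Step 2. Evaluate the standard form: now -4*cos(3*t)/3 + ∫(-3*t**3*log(t)) dt + ∫(-4*sin(5*t)) dt.
Step 3. Evaluate the standard form: now -4*cos(3*t)/3 + 4*cos(5*t)/5 + ∫(-3*t**3*log(t)) dt.
Step 4. Integrate ∫(-3*t**3*log(t)) dt by parts with u = log(t), dv = (-3*t**3) dt, so v = -3*t**4/4 [assuming t > 0]: now -3*t**4*log(t)/4 - 4*cos(3*t)/3 + 4*cos(5*t)/5 + ∫(3*t**3/4) dt.
Step 5. Evaluate the standard form: now -3*t**4*log(t)/4 + 3*t**4/16 - 4*cos(3*t)/3 + 4*cos(5*t)/5.
Answer: -3*t**4*log(t)/4 + 3*t**4/16 - 4*cos(3*t)/3 + 4*cos(5*t)/5.


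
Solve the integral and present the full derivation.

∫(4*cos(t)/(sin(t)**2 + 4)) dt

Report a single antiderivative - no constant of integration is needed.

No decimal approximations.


Step 1. Substitute u = sin(t), turning ∫(4*cos(t)/(sin(t)**2 + 4)) dt into ∫(4/(u**2 + 4)) du: now ∫(4/(u**2 + 4)) du.
Step 2. Evaluate the standard form: now 2*atan(u/2).
Step 3. Substitute back u = sin(t): now 2*atan(sin(t)/2).
Answer: 2*atan(sin(t)/2).


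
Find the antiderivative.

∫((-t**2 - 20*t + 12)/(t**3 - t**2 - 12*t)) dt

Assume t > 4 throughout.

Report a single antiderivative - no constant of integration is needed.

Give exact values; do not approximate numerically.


Answer: -log(t) - 3*log(t - 4) + 3*log(t + 3).


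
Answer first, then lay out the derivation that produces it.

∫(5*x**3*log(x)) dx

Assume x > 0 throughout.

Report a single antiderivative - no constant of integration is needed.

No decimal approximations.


The answer is 5*x**4*log(x)/4 - 5*x**4/16.
Step 1. Integrate ∫(5*x**3*log(x)) dx by parts with u = log(x), dv = (5*x**3) dx, so v = 5*x**4/4 [assuming x > 0]: now 5*x**4*log(x)/4 + ∫(-5*x**3/4) dx.
Step 2. Evaluate the standard form: now 5*x**4*log(x)/4 - 5*x**4/16.
Answer: 5*x**4*log(x)/4 - 5*x**4/16.


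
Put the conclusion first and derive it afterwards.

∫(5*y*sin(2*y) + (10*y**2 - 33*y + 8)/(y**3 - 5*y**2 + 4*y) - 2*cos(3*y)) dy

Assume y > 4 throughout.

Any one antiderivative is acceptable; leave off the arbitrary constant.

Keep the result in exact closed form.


The answer is -5*y*cos(2*y)/2 + 2*log(y) + 3*log(y - 4) + 5*log(y - 1) + 5*sin(2*y)/4 - 2*sin(3*y)/3.
Step 1. Rewrite: now ∫(5*y*sin(2*y)) dy + ∫((10*y**2 - 33*y + 8)/(y**3 - 5*y**2 + 4*y)) dy + ∫(-2*cos(3*y)) dy.
Step 2. Evaluate the standard form: now -2*sin(3*y)/3 + ∫(5*y*sin(2*y)) dy + ∫((10*y**2 - 33*y + 8)/(y**3 - 5*y**2 + 4*y)) dy.
Step 3. Integrate ∫(5*y*sin(2*y)) dy by parts with u = y, dv = (5*sin(2*y)) dy, so v = -5*cos(2*y)/2: now -5*y*cos(2*y)/2 - 2*sin(3*y)/3 + ∫((10*y**2 - 33*y + 8)/(y**3 - 5*y**2 + 4*y)) dy + ∫(5*cos(2*y)/2) dy.
Step 4. Evaluate the standard form: now -5*y*cos(2*y)/2 + 5*sin(2*y)/4 - 2*sin(3*y)/3 + ∫((10*y**2 - 33*y + 8)/(y**3 - 5*y**2 + 4*y)) dy.
Step 5. Decompose ∫((10*y**2 - 33*y + 8)/(y**3 - 5*y**2 + 4*y)) dy by partial fractions, (10*y**2 - 33*y + 8)/(y**3 - 5*y**2 + 4*y) = 5/(y - 1) + 3/(y - 4) + 2/y: now -5*y*cos(2*y)/2 + 5*sin(2*y)/4 - 2*sin(3*y)/3 + ∫(2/y) dy + ∫(3/(y - 4)) dy + ∫(5/(y - 1)) dy.
Step 6. Evaluate the standard form [assuming y > 1]: now -5*y*cos(2*y)/2 + 5*log(y - 1) + 5*sin(2*y)/4 - 2*sin(3*y)/3 + ∫(2/y) dy + ∫(3/(y - 4)) dy.
Step 7. Evaluate the standard form [assuming y > 0]: now -5*y*cos(2*y)/2 + 2*log(y) + 5*log(y - 1) + 5*sin(2*y)/4 - 2*sin(3*y)/3 + ∫(3/(y - 4)) dy.
Step 8. Evaluate the standard form [assuming y > 4]: now -5*y*cos(2*y)/2 + 2*log(y) + 3*log(y - 4) + 5*log(y - 1) + 5*sin(2*y)/4 - 2*sin(3*y)/3.
Answer: -5*y*cos(2*y)/2 + 2*log(y) + 3*log(y - 4) + 5*log(y - 1) + 5*sin(2*y)/4 - 2*sin(3*y)/3.
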